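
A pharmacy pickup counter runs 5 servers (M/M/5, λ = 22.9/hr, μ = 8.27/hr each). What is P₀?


a = λ/μ = 22.9/8.27 = 2.7690; ρ = a/c = 0.5538
Σ_{k=0}^{4} a^k/k! (terms k=0..4) = 1.00000 + 2.76904 + 3.83380 + 3.53866 + 2.44968 = 13.59118
Tail: a^5/(5!(1−ρ)) = 162.79830/(120·0.4462) = 3.04052
P₀ = 1/(13.59118 + 3.04052) = 1/16.63170 = 0.060126

Final: 0.060126


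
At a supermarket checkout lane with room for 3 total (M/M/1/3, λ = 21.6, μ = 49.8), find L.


ρ = 21.6/49.8 = 0.4337
L = ρ[1 − (K+1)ρ^K + Kρ^(K+1)] / [(1−ρ)(1−ρ^(K+1))]
Numerator: 0.4337·(1 − 4·0.081597 + 3·0.035391) = 0.338221
Denominator: (0.5663)·(0.964609) = 0.546224
L = 0.338221/0.546224 = 0.6192

Final: 0.6192


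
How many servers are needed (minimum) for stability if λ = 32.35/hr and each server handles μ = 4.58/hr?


Stability requires cμ > λ ⇔ c > λ/μ.
λ/μ = 32.35/4.58 = 7.0633
Minimum integer c = ⌊7.0633⌋ + 1 = 8
Check: 8·4.58 = 36.64 > 32.35, while 7·4.58 = 32.06 ≤ 32.35

Final: 8 servers


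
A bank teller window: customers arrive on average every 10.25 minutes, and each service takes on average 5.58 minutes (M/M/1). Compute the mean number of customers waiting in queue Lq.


λ = 60/10.25 = 5.8537 /hr
μ = 60/5.58 = 10.7527 /hr
ρ = λ/μ = 5.8537/10.7527 = 0.5444
Lq = ρ²/(1−ρ) = 0.2964/0.4556 = 0.6505

Final: 0.6505


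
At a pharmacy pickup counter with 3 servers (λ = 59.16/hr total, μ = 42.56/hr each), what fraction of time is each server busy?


ρ = λ/(cμ) = 59.16/(3·42.56) = 59.16/127.68 = 0.4633

Final: 0.4633


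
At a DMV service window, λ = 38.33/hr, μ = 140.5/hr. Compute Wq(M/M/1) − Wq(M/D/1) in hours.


ρ = 38.33/140.5 = 0.2728
Wq(M/M/1) = ρ/(μ−λ) = 0.2728/102.17 = 0.002670 hr
Wq(M/D/1) = ρ/(2(μ−λ)) = 0.001335 hr
Savings = 0.002670 − 0.001335 = 0.001335 hr

Final: 0.001335 hr


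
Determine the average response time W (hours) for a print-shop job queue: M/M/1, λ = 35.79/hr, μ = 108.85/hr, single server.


W = 1/(μ−λ) = 1/(108.85 − 35.79) = 1/73.06 = 0.01369 hr

Final: 0.01369 hr


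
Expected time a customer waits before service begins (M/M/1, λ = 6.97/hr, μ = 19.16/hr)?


ρ = 6.97/19.16 = 0.3638
Wq = ρ/(μ−λ) = 0.3638/(19.16 − 6.97) = 0.3638/12.19 = 0.02984 hr

Final: 0.02984 hr


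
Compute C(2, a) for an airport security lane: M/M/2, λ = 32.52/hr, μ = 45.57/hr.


a = λ/μ = 0.7136; ρ = a/2 = 0.3568
P₀ = 0.474042 (from M/M/c formula)
C(c,a) = [a^c/(c!(1−ρ))]·P₀ = [0.50926/(2·0.6432)]·0.474042
= 0.39589·0.474042 = 0.187669

Final: 0.187669


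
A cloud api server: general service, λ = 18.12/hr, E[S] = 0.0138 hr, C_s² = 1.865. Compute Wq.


ρ = λ·E[S] = 18.12·0.0138 = 0.2501
E[S²] = E[S]²(1+C_s²) = 0.0138²·(1+1.865) = 0.0005456
Wq = λ·E[S²]/(2(1−ρ)) = 18.12·0.0005456/(2·0.7499) = 0.006591 hr

Final: 0.006591 hr


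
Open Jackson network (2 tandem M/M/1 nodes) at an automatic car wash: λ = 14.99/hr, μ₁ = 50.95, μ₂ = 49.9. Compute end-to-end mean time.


Each node sees arrival rate λ = 14.99/hr (tandem ⇒ throughput preserved).
W₁ = 1/(μ₁−λ) = 1/(50.95−14.99) = 0.02781 hr
W₂ = 1/(μ₂−λ) = 1/(49.9−14.99) = 0.02865 hr
W_total = W₁ + W₂ = 0.02781 + 0.02865 = 0.05645 hr

Final: 0.05645 hr


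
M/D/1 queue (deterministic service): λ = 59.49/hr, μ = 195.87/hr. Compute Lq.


ρ = 59.49/195.87 = 0.3037
M/D/1: Lq = ρ²/(2(1−ρ)) = 0.09225/(2·0.6963) = 0.06624

Final: 0.06624


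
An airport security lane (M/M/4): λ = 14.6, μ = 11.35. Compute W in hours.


a = 1.2863; ρ = 0.3216; P₀ = 0.274983
Lq = P₀·a^c·ρ/(c!(1−ρ)²) = 0.02192
Wq = Lq/λ = 0.02192/14.6 = 0.001501 hr
W = Wq + 1/μ = 0.001501 + 0.08811 = 0.08961 hr

Final: 0.08961 hr


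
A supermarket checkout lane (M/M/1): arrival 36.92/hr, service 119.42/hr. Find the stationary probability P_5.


ρ = 36.92/119.42 = 0.3092
P_n = (1−ρ)·ρ^n = (1 − 0.3092)·0.3092^5 = 0.6908·0.002824 = 0.001951

Final: 0.001951


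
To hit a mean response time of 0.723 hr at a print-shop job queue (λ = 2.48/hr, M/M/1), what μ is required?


W = 1/(μ−λ) ⇒ μ − λ = 1/W = 1/0.723 = 1.3831
μ = λ + 1/W = 2.48 + 1.3831 = 3.8631 per hr

Final: 3.8631 /hr


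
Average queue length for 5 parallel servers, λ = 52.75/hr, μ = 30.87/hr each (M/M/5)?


a = λ/μ = 1.7088; ρ = a/5 = 0.3418
P₀ = 0.180505
Lq = P₀·a^c·ρ / (c!·(1−ρ)²) = 0.180505·14.56898·0.3418/(120·0.43329)
= 0.01729

Final: 0.01729


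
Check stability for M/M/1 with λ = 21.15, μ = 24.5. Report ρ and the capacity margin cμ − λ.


Total capacity cμ = 1·24.5 = 24.50/hr
ρ = λ/(cμ) = 21.15/24.50 = 0.8633
Stable ⇔ ρ < 1: YES
Spare capacity = cμ − λ = 24.50 − 21.15 = 3.35/hr

Final: ρ = 0.8633; stable; margin = 3.35/hr


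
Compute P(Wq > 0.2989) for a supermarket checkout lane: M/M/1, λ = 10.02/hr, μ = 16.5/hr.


ρ = 10.02/16.5 = 0.6073
P(Wq > t) = ρ·e^{−(μ−λ)t} = 0.6073·e^{−1.9369}
= 0.6073·0.144154 = 0.087541

Final: 0.087541


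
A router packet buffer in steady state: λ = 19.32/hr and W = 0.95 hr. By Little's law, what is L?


L = λW = 19.32·0.95 = 18.3540

Final: 18.3540


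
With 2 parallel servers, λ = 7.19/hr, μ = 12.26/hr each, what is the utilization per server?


ρ = λ/(cμ) = 7.19/(2·12.26) = 7.19/24.52 = 0.2932

Final: 0.2932


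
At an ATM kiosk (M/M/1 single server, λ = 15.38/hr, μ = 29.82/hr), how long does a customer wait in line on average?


ρ = 15.38/29.82 = 0.5158
Wq = ρ/(μ−λ) = 0.5158/(29.82 − 15.38) = 0.5158/14.44 = 0.03572 hr

Final: 0.03572 hr


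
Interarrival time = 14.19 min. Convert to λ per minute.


λ = 1/(interarrival time) in consistent units.
1 minute = 1 min, so λ = 1/14.19 = 0.07047 per minute

Final: 0.07047 /min


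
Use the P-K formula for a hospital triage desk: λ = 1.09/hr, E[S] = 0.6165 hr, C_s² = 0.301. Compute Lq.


ρ = λ·E[S] = 1.09·0.6165 = 0.6720
Lq = ρ²(1+C_s²)/(2(1−ρ)) = 0.4516·(1+0.301)/(2·0.3280)
= 0.4516·1.3010/0.6560 = 0.89551

Final: 0.89551


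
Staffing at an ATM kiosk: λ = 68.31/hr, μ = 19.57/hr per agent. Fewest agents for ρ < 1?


Stability requires cμ > λ ⇔ c > λ/μ.
λ/μ = 68.31/19.57 = 3.4905
Minimum integer c = ⌊3.4905⌋ + 1 = 4
Check: 4·19.57 = 78.28 > 68.31, while 3·19.57 = 58.71 ≤ 68.31

Final: 4 servers


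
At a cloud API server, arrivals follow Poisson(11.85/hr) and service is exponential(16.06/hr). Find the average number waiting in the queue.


ρ = 11.85/16.06 = 0.7379
Lq = ρ²/(1−ρ) = 0.5444/0.2621 = 2.0769

Final: 2.0769


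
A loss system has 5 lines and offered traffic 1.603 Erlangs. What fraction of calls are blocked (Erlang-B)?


B(c,a) = (a^c/c!) / Σ_{k=0}^{c} a^k/k!
a^5/5! = 0.088204
Σ terms (k=0..5): 1.00000 + 1.60300 + 1.28480 + 0.68651 + 0.27512 + 0.08820 = 4.937642
B = 0.088204/4.937642 = 0.017864

Final: 0.017864


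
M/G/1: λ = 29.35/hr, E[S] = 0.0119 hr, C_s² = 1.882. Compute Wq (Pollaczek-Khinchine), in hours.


ρ = λ·E[S] = 29.35·0.0119 = 0.3493
E[S²] = E[S]²(1+C_s²) = 0.0119²·(1+1.882) = 0.0004081
Wq = λ·E[S²]/(2(1−ρ)) = 29.35·0.0004081/(2·0.6507) = 0.009204 hr

Final: 0.009204 hr


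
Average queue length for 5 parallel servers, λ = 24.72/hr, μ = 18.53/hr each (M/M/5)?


a = λ/μ = 1.3341; ρ = a/5 = 0.2668
P₀ = 0.263186
Lq = P₀·a^c·ρ / (c!·(1−ρ)²) = 0.263186·4.22537·0.2668/(120·0.53757)
= 0.004600

Final: 0.004600


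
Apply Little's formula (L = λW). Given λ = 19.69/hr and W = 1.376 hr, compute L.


L = λW = 19.69·1.376 = 27.0934

Final: 27.0934


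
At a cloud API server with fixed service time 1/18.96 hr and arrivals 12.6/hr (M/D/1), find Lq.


ρ = 12.6/18.96 = 0.6646
M/D/1: Lq = ρ²/(2(1−ρ)) = 0.4416/(2·0.3354) = 0.65829

Final: 0.65829


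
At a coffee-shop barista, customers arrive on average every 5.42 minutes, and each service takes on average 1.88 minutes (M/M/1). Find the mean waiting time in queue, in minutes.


λ = 60/5.42 = 11.0701 /hr
μ = 60/1.88 = 31.9149 /hr
ρ = λ/μ = 11.0701/31.9149 = 0.3469
Wq = ρ/(μ−λ) = 0.3469/(31.9149−11.0701) = 0.01664 hr
In minutes: 0.01664·60 = 0.9984 min

Final: 0.9984 min


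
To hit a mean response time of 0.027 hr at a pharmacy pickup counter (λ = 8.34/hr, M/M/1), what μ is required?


W = 1/(μ−λ) ⇒ μ − λ = 1/W = 1/0.027 = 37.0370
μ = λ + 1/W = 8.34 + 37.0370 = 45.3770 per hr

Final: 45.3770 /hr


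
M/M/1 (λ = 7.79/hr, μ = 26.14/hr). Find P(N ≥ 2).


ρ = 7.79/26.14 = 0.2980
P(N ≥ n) = ρ^n = 0.2980^2 = 0.088810

Final: 0.088810


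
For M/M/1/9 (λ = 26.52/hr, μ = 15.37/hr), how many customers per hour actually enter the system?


ρ = 1.7254; P_K = (1−ρ)ρ^9/(1−ρ^10) = 0.422243
λ_eff = λ(1 − P_K) = 26.52·(1 − 0.422243) = 26.52·0.577757 = 15.3221 /hr

Final: 15.3221 /hr


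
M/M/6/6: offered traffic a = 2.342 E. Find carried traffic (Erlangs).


B(6,2.342) = 0.022261 (Erlang-B)
Carried load = a(1 − B) = 2.342·(1 − 0.022261) = 2.342·0.977739 = 2.2899 E

Final: 2.2899 Erlangs


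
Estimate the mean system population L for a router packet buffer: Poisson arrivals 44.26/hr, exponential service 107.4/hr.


ρ = λ/μ = 44.26/107.4 = 0.4121
L = ρ/(1−ρ) = 0.4121/(1 − 0.4121) = 0.4121/0.5879 = 0.7010

Final: 0.7010


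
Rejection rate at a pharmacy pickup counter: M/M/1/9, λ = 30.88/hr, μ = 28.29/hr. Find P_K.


ρ = λ/μ = 30.88/28.29 = 1.0916
P_K = (1−ρ)ρ^K/(1−ρ^(K+1)) = (-0.09155·2.199881)/(1 − 2.401284)
= -0.201403/-1.401284 = 0.143728

Final: 0.143728


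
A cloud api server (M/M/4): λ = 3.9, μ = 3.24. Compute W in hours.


a = 1.2037; ρ = 0.3009; P₀ = 0.299047
Lq = P₀·a^c·ρ/(c!(1−ρ)²) = 0.01611
Wq = Lq/λ = 0.01611/3.9 = 0.004130 hr
W = Wq + 1/μ = 0.004130 + 0.30864 = 0.31277 hr

Final: 0.31277 hr


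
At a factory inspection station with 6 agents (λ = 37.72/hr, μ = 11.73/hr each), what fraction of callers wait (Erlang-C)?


a = λ/μ = 3.2157; ρ = a/6 = 0.5359
P₀ = 0.039126 (from M/M/c formula)
C(c,a) = [a^c/(c!(1−ρ))]·P₀ = [1105.71202/(720·0.4641)]·0.039126
= 3.30935·0.039126 = 0.129483

Final: 0.129483


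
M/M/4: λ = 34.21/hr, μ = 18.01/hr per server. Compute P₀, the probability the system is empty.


a = λ/μ = 34.21/18.01 = 1.8995; ρ = a/c = 0.4749
Σ_{k=0}^{3} a^k/k! (terms k=0..3) = 1.00000 + 1.89950 + 1.80405 + 1.14226 = 5.84582
Tail: a^4/(4!(1−ρ)) = 13.01840/(24·0.5251) = 1.03296
P₀ = 1/(5.84582 + 1.03296) = 1/6.87878 = 0.145375

Final: 0.145375


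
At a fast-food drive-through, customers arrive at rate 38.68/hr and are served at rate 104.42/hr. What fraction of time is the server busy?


ρ = λ/μ = 38.68/104.42 = 0.3704

Final: 0.3704


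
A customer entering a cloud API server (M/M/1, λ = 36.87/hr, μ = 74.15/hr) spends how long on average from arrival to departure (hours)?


W = 1/(μ−λ) = 1/(74.15 − 36.87) = 1/37.28 = 0.02682 hr

Final: 0.02682 hr


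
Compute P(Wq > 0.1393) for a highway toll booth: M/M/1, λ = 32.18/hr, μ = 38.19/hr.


ρ = 32.18/38.19 = 0.8426
P(Wq > t) = ρ·e^{−(μ−λ)t} = 0.8426·e^{−0.8372}
= 0.8426·0.432924 = 0.364794

Final: 0.364794


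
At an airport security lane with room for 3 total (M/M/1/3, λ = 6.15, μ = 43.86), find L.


ρ = 6.15/43.86 = 0.1402
L = ρ[1 − (K+1)ρ^K + Kρ^(K+1)] / [(1−ρ)(1−ρ^(K+1))]
Numerator: 0.1402·(1 − 4·0.002757 + 3·0.0003866) = 0.138835
Denominator: (0.8598)·(0.999613) = 0.859449
L = 0.138835/0.859449 = 0.1615

Final: 0.1615


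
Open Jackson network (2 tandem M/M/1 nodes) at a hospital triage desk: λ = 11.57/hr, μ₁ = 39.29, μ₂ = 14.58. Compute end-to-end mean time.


Each node sees arrival rate λ = 11.57/hr (tandem ⇒ throughput preserved).
W₁ = 1/(μ₁−λ) = 1/(39.29−11.57) = 0.03608 hr
W₂ = 1/(μ₂−λ) = 1/(14.58−11.57) = 0.33223 hr
W_total = W₁ + W₂ = 0.03608 + 0.33223 = 0.36830 hr

Final: 0.36830 hr


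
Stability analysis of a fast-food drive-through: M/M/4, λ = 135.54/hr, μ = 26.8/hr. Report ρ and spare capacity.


Total capacity cμ = 4·26.8 = 107.20/hr
ρ = λ/(cμ) = 135.54/107.20 = 1.2644
Stable ⇔ ρ < 1: NO
Spare capacity = cμ − λ = 107.20 − 135.54 = -28.34/hr

Final: ρ = 1.2644; unstable; margin = -28.34/hr


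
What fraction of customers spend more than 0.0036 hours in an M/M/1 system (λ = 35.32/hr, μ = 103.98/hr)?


W ~ Exponential(μ−λ) for M/M/1.
μ − λ = 103.98 − 35.32 = 68.6600
P(W > t) = e^{−(μ−λ)t} = e^{−0.2472} = 0.781003

Final: 0.781003


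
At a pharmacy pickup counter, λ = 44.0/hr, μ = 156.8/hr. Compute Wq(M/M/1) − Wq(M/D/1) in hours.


ρ = 44.0/156.8 = 0.2806
Wq(M/M/1) = ρ/(μ−λ) = 0.2806/112.80 = 0.002488 hr
Wq(M/D/1) = ρ/(2(μ−λ)) = 0.001244 hr
Savings = 0.002488 − 0.001244 = 0.001244 hr

Final: 0.001244 hr


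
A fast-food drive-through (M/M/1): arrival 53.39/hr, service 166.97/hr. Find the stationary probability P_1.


ρ = 53.39/166.97 = 0.3198
P_n = (1−ρ)·ρ^n = (1 − 0.3198)·0.3198^1 = 0.6802·0.319758 = 0.217513

Final: 0.217513


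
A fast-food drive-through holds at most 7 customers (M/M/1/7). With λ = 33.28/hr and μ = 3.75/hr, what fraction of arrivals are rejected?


ρ = λ/μ = 33.28/3.75 = 8.8747
P_K = (1−ρ)ρ^K/(1−ρ^(K+1)) = (-7.8747·4335751.162770)/(1 − 38478346.319198)
= -34142595.156428/-38478345.319198 = 0.887320

Final: 0.887320


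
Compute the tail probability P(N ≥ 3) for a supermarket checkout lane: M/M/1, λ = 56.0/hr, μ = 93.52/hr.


ρ = 56.0/93.52 = 0.5988
P(N ≥ n) = ρ^n = 0.5988^3 = 0.214709

Final: 0.214709


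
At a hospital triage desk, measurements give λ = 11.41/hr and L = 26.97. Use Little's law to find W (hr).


W = L/λ = 26.97/11.41 = 2.3637 hr

Final: 2.3637 hr


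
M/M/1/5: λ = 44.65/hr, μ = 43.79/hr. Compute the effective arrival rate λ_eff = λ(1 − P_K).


ρ = 1.0196; P_K = (1−ρ)ρ^5/(1−ρ^6) = 0.174874
λ_eff = λ(1 − P_K) = 44.65·(1 − 0.174874) = 44.65·0.825126 = 36.8419 /hr

Final: 36.8419 /hr


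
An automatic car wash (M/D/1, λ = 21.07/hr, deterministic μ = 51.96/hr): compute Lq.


ρ = 21.07/51.96 = 0.4055
M/D/1: Lq = ρ²/(2(1−ρ)) = 0.1644/(2·0.5945) = 0.13830

Final: 0.13830


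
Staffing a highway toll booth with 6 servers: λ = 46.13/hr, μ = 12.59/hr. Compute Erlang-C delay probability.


a = λ/μ = 3.6640; ρ = a/6 = 0.6107
P₀ = 0.024261 (from M/M/c formula)
C(c,a) = [a^c/(c!(1−ρ))]·P₀ = [2419.61544/(720·0.3893)]·0.024261
= 8.63169·0.024261 = 0.209409

Final: 0.209409


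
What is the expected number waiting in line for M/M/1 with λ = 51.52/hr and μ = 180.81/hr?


ρ = 51.52/180.81 = 0.2849
Lq = ρ²/(1−ρ) = 0.08119/0.7151 = 0.1135

Final: 0.1135


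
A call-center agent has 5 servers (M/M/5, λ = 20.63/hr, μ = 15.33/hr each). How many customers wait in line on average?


a = λ/μ = 1.3457; ρ = a/5 = 0.2691
P₀ = 0.260120
Lq = P₀·a^c·ρ / (c!·(1−ρ)²) = 0.260120·4.41352·0.2691/(120·0.53415)
= 0.004821

Final: 0.004821


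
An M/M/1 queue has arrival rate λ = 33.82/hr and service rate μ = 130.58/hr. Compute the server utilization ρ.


ρ = λ/μ = 33.82/130.58 = 0.2590

Final: 0.2590


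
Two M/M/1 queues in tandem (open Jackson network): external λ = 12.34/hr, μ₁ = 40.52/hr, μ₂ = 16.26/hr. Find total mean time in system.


Each node sees arrival rate λ = 12.34/hr (tandem ⇒ throughput preserved).
W₁ = 1/(μ₁−λ) = 1/(40.52−12.34) = 0.03549 hr
W₂ = 1/(μ₂−λ) = 1/(16.26−12.34) = 0.25510 hr
W_total = W₁ + W₂ = 0.03549 + 0.25510 = 0.29059 hr

Final: 0.29059 hr


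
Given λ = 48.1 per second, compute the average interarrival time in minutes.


Mean interarrival time = 1/λ = 1/48.1 second = 0.02079 second
In minutes: 0.02079 × 0.0166667 = 0.0003465 min

Final: 0.0003465 min


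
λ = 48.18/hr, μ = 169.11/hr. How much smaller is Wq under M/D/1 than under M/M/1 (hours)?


ρ = 48.18/169.11 = 0.2849
Wq(M/M/1) = ρ/(μ−λ) = 0.2849/120.93 = 0.002356 hr
Wq(M/D/1) = ρ/(2(μ−λ)) = 0.001178 hr
Savings = 0.002356 − 0.001178 = 0.001178 hr

Final: 0.001178 hr


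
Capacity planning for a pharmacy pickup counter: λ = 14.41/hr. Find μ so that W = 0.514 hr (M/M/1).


W = 1/(μ−λ) ⇒ μ − λ = 1/W = 1/0.514 = 1.9455
μ = λ + 1/W = 14.41 + 1.9455 = 16.3555 per hr

Final: 16.3555 /hr


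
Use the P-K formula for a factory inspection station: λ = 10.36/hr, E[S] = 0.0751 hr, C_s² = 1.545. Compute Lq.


ρ = λ·E[S] = 10.36·0.0751 = 0.7780
Lq = ρ²(1+C_s²)/(2(1−ρ)) = 0.6053·(1+1.545)/(2·0.2220)
= 0.6053·2.5450/0.4439 = 3.47036

Final: 3.47036


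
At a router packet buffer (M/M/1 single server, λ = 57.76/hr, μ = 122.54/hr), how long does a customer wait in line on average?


ρ = 57.76/122.54 = 0.4714
Wq = ρ/(μ−λ) = 0.4714/(122.54 − 57.76) = 0.4714/64.78 = 0.007276 hr

Final: 0.007276 hr


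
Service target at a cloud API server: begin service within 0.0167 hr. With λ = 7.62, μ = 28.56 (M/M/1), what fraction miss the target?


ρ = 7.62/28.56 = 0.2668
P(Wq > t) = ρ·e^{−(μ−λ)t} = 0.2668·e^{−0.3497}
= 0.2668·0.704901 = 0.188072

Final: 0.188072


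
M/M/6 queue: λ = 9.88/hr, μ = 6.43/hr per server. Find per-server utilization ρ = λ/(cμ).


ρ = λ/(cμ) = 9.88/(6·6.43) = 9.88/38.58 = 0.2561

Final: 0.2561


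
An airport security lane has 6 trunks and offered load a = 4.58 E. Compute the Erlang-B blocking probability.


B(c,a) = (a^c/c!) / Σ_{k=0}^{c} a^k/k!
a^6/6! = 12.819184
Σ terms (k=0..6): 1.00000 + 4.58000 + 10.48820 + 16.01199 + 18.33372 + 16.79369 + 12.81918 = 80.026783
B = 12.819184/80.026783 = 0.160186

Final: 0.160186


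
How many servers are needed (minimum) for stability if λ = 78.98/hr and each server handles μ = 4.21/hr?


Stability requires cμ > λ ⇔ c > λ/μ.
λ/μ = 78.98/4.21 = 18.7601
Minimum integer c = ⌊18.7601⌋ + 1 = 19
Check: 19·4.21 = 79.99 > 78.98, while 18·4.21 = 75.78 ≤ 78.98

Final: 19 servers


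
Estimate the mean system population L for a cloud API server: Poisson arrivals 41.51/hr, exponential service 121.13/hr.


ρ = λ/μ = 41.51/121.13 = 0.3427
L = ρ/(1−ρ) = 0.3427/(1 − 0.3427) = 0.3427/0.6573 = 0.5214

Final: 0.5214


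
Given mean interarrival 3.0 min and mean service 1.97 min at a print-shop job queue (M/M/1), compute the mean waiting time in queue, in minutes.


λ = 60/3.0 = 20.0000 /hr
μ = 60/1.97 = 30.4569 /hr
ρ = λ/μ = 20.0000/30.4569 = 0.6567
Wq = ρ/(μ−λ) = 0.6567/(30.4569−20.0000) = 0.06280 hr
In minutes: 0.06280·60 = 3.768 min

Final: 3.768 min


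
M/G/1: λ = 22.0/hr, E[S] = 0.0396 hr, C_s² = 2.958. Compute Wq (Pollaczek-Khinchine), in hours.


ρ = λ·E[S] = 22.0·0.0396 = 0.8712
E[S²] = E[S]²(1+C_s²) = 0.0396²·(1+2.958) = 0.006207
Wq = λ·E[S²]/(2(1−ρ)) = 22.0·0.006207/(2·0.1288) = 0.53008 hr

Final: 0.53008 hr


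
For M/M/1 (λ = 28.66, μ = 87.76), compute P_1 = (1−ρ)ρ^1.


ρ = 28.66/87.76 = 0.3266
P_n = (1−ρ)·ρ^n = (1 − 0.3266)·0.3266^1 = 0.6734·0.326572 = 0.219923

Final: 0.219923


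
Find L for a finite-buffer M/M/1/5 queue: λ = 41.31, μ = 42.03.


ρ = 41.31/42.03 = 0.9829
L = ρ[1 − (K+1)ρ^K + Kρ^(K+1)] / [(1−ρ)(1−ρ^(K+1))]
Numerator: 0.9829·(1 − 6·0.917232 + 5·0.901519) = 0.004133
Denominator: (0.01713)·(0.098481) = 0.001687
L = 0.004133/0.001687 = 2.4496

Final: 2.4496


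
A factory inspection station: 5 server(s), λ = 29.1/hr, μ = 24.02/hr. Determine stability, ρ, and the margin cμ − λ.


Total capacity cμ = 5·24.02 = 120.10/hr
ρ = λ/(cμ) = 29.1/120.10 = 0.2423
Stable ⇔ ρ < 1: YES
Spare capacity = cμ − λ = 120.10 − 29.1 = 91.00/hr

Final: ρ = 0.2423; stable; margin = 91.00/hr


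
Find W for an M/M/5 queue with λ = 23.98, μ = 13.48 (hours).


a = 1.7789; ρ = 0.3558; P₀ = 0.168145
Lq = P₀·a^c·ρ/(c!(1−ρ)²) = 0.02140
Wq = Lq/λ = 0.02140/23.98 = 0.0008924 hr
W = Wq + 1/μ = 0.0008924 + 0.07418 = 0.07508 hr

Final: 0.07508 hr


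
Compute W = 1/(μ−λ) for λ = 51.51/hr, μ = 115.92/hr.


W = 1/(μ−λ) = 1/(115.92 − 51.51) = 1/64.41 = 0.01553 hr

Final: 0.01553 hr


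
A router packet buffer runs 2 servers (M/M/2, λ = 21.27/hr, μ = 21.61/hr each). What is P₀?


a = λ/μ = 21.27/21.61 = 0.9843; ρ = a/c = 0.4921
Σ_{k=0}^{1} a^k/k! (terms k=0..1) = 1.00000 + 0.98427 = 1.98427
Tail: a^2/(2!(1−ρ)) = 0.96878/(2·0.5079) = 0.95377
P₀ = 1/(1.98427 + 0.95377) = 1/2.93804 = 0.340363

Final: 0.340363


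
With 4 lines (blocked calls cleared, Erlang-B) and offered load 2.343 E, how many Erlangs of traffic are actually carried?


B(4,2.343) = 0.132355 (Erlang-B)
Carried load = a(1 − B) = 2.343·(1 − 0.132355) = 2.343·0.867645 = 2.0329 E

Final: 2.0329 Erlangs


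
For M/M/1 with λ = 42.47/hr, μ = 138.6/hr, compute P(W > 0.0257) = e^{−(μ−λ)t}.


W ~ Exponential(μ−λ) for M/M/1.
μ − λ = 138.6 − 42.47 = 96.1300
P(W > t) = e^{−(μ−λ)t} = e^{−2.4705} = 0.084539

Final: 0.084539


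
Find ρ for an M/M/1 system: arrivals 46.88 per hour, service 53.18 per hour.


ρ = λ/μ = 46.88/53.18 = 0.8815

Final: 0.8815


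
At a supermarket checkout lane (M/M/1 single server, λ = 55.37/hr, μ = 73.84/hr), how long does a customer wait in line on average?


ρ = 55.37/73.84 = 0.7499
Wq = ρ/(μ−λ) = 0.7499/(73.84 − 55.37) = 0.7499/18.47 = 0.04060 hr

Final: 0.04060 hr


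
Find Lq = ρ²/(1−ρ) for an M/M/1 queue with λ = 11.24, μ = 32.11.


ρ = 11.24/32.11 = 0.3500
Lq = ρ²/(1−ρ) = 0.1225/0.6500 = 0.1885

Final: 0.1885


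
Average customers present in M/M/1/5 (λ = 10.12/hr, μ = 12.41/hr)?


ρ = 10.12/12.41 = 0.8155
L = ρ[1 − (K+1)ρ^K + Kρ^(K+1)] / [(1−ρ)(1−ρ^(K+1))]
Numerator: 0.8155·(1 − 6·0.360615 + 5·0.294071) = 0.250078
Denominator: (0.1845)·(0.705929) = 0.130264
L = 0.250078/0.130264 = 1.9198

Final: 1.9198


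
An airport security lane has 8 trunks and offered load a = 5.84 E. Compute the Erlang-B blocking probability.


B(c,a) = (a^c/c!) / Σ_{k=0}^{c} a^k/k!
a^8/8! = 33.556932
Σ terms (k=0..8): 1.00000 + 5.84000 + 17.05280 + 33.19612 + 48.46633 + 56.60867 + 55.09911 + 45.96840 + 33.55693 = 296.788367
B = 33.556932/296.788367 = 0.113067

Final: 0.113067


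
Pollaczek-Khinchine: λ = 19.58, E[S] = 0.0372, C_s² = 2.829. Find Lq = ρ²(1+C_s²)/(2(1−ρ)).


ρ = λ·E[S] = 19.58·0.0372 = 0.7284
Lq = ρ²(1+C_s²)/(2(1−ρ)) = 0.5305·(1+2.829)/(2·0.2716)
= 0.5305·3.8290/0.5432 = 3.73937

Final: 3.73937


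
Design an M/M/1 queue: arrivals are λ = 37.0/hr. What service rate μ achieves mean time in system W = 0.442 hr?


W = 1/(μ−λ) ⇒ μ − λ = 1/W = 1/0.442 = 2.2624
μ = λ + 1/W = 37.0 + 2.2624 = 39.2624 per hr

Final: 39.2624 /hr


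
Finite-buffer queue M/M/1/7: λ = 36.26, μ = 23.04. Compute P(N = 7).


ρ = λ/μ = 36.26/23.04 = 1.5738
P_K = (1−ρ)ρ^K/(1−ρ^(K+1)) = (-0.5738·23.912076)/(1 − 37.632459)
= -13.720384/-36.632459 = 0.374542

Final: 0.374542


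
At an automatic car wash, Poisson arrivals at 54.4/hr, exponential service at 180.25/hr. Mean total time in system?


W = 1/(μ−λ) = 1/(180.25 − 54.4) = 1/125.85 = 0.007946 hr

Final: 0.007946 hr


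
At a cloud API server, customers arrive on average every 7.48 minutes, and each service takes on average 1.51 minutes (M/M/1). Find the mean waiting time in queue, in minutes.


λ = 60/7.48 = 8.0214 /hr
μ = 60/1.51 = 39.7351 /hr
ρ = λ/μ = 8.0214/39.7351 = 0.2019
Wq = ρ/(μ−λ) = 0.2019/(39.7351−8.0214) = 0.006365 hr
In minutes: 0.006365·60 = 0.3819 min

Final: 0.3819 min


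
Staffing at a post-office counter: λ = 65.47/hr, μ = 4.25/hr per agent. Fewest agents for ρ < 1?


Stability requires cμ > λ ⇔ c > λ/μ.
λ/μ = 65.47/4.25 = 15.4047
Minimum integer c = ⌊15.4047⌋ + 1 = 16
Check: 16·4.25 = 68.00 > 65.47, while 15·4.25 = 63.75 ≤ 65.47

Final: 16 servers


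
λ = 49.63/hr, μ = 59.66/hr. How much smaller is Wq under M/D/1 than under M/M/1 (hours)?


ρ = 49.63/59.66 = 0.8319
Wq(M/M/1) = ρ/(μ−λ) = 0.8319/10.03 = 0.08294 hr
Wq(M/D/1) = ρ/(2(μ−λ)) = 0.04147 hr
Savings = 0.08294 − 0.04147 = 0.04147 hr

Final: 0.04147 hr


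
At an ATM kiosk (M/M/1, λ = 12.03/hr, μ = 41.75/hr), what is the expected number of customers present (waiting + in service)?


ρ = λ/μ = 12.03/41.75 = 0.2881
L = ρ/(1−ρ) = 0.2881/(1 − 0.2881) = 0.2881/0.7119 = 0.4048

Final: 0.4048


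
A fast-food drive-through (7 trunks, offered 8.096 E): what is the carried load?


B(7,8.096) = 0.313556 (Erlang-B)
Carried load = a(1 − B) = 8.096·(1 − 0.313556) = 8.096·0.686444 = 5.5575 E

Final: 5.5575 Erlangs


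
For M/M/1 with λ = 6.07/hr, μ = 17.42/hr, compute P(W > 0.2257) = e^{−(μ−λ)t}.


W ~ Exponential(μ−λ) for M/M/1.
μ − λ = 17.42 − 6.07 = 11.3500
P(W > t) = e^{−(μ−λ)t} = e^{−2.5617} = 0.077174

Final: 0.077174


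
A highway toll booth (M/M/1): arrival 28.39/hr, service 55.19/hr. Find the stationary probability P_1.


ρ = 28.39/55.19 = 0.5144
P_n = (1−ρ)·ρ^n = (1 − 0.5144)·0.5144^1 = 0.4856·0.514405 = 0.249793

Final: 0.249793


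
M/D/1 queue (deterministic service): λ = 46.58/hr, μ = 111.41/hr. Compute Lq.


ρ = 46.58/111.41 = 0.4181
M/D/1: Lq = ρ²/(2(1−ρ)) = 0.1748/(2·0.5819) = 0.15020

Final: 0.15020


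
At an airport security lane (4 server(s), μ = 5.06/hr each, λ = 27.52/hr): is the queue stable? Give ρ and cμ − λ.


Total capacity cμ = 4·5.06 = 20.24/hr
ρ = λ/(cμ) = 27.52/20.24 = 1.3597
Stable ⇔ ρ < 1: NO
Spare capacity = cμ − λ = 20.24 − 27.52 = -7.28/hr

Final: ρ = 1.3597; unstable; margin = -7.28/hr


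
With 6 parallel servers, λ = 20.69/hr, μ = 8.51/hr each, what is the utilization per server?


ρ = λ/(cμ) = 20.69/(6·8.51) = 20.69/51.06 = 0.4052

Final: 0.4052


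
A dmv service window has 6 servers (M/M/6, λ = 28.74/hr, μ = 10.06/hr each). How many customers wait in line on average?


a = λ/μ = 2.8569; ρ = a/6 = 0.4761
P₀ = 0.056733
Lq = P₀·a^c·ρ / (c!·(1−ρ)²) = 0.056733·543.66666·0.4761/(720·0.27443)
= 0.07433

Final: 0.07433


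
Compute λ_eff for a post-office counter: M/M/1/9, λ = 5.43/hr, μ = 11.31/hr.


ρ = 0.4801; P_K = (1−ρ)ρ^9/(1−ρ^10) = 0.0007051
λ_eff = λ(1 − P_K) = 5.43·(1 − 0.0007051) = 5.43·0.999295 = 5.4262 /hr

Final: 5.4262 /hr


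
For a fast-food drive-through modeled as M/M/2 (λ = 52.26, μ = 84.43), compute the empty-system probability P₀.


a = λ/μ = 52.26/84.43 = 0.6190; ρ = a/c = 0.3095
Σ_{k=0}^{1} a^k/k! (terms k=0..1) = 1.00000 + 0.61897 = 1.61897
Tail: a^2/(2!(1−ρ)) = 0.38313/(2·0.6905) = 0.27742
P₀ = 1/(1.61897 + 0.27742) = 1/1.89640 = 0.527315

Final: 0.527315


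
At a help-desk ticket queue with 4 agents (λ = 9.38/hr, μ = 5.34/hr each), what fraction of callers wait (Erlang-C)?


a = λ/μ = 1.7566; ρ = a/4 = 0.4391
P₀ = 0.169209 (from M/M/c formula)
C(c,a) = [a^c/(c!(1−ρ))]·P₀ = [9.52021/(24·0.5609)]·0.169209
= 0.70726·0.169209 = 0.119675

Final: 0.119675


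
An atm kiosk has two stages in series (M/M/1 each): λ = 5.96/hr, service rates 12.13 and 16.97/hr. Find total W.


Each node sees arrival rate λ = 5.96/hr (tandem ⇒ throughput preserved).
W₁ = 1/(μ₁−λ) = 1/(12.13−5.96) = 0.16207 hr
W₂ = 1/(μ₂−λ) = 1/(16.97−5.96) = 0.09083 hr
W_total = W₁ + W₂ = 0.16207 + 0.09083 = 0.25290 hr

Final: 0.25290 hr


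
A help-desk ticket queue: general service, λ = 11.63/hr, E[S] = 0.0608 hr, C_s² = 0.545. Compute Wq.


ρ = λ·E[S] = 11.63·0.0608 = 0.7071
E[S²] = E[S]²(1+C_s²) = 0.0608²·(1+0.545) = 0.005711
Wq = λ·E[S²]/(2(1−ρ)) = 11.63·0.005711/(2·0.2929) = 0.11339 hr

Final: 0.11339 hr


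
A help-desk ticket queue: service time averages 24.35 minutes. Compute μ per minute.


μ = 1/(service time) in consistent units.
1 minute = 1 min, so μ = 1/24.35 = 0.04107 per minute

Final: 0.04107 /min


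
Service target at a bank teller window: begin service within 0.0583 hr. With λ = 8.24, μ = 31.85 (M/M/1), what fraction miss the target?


ρ = 8.24/31.85 = 0.2587
P(Wq > t) = ρ·e^{−(μ−λ)t} = 0.2587·e^{−1.3765}
= 0.2587·0.252470 = 0.065317

Final: 0.065317


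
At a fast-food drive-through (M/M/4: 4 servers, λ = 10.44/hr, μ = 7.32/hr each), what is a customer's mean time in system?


a = 1.4262; ρ = 0.3566; P₀ = 0.238393
Lq = P₀·a^c·ρ/(c!(1−ρ)²) = 0.03540
Wq = Lq/λ = 0.03540/10.44 = 0.003390 hr
W = Wq + 1/μ = 0.003390 + 0.13661 = 0.14000 hr

Final: 0.14000 hr


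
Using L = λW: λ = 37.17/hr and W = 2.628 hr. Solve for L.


L = λW = 37.17·2.628 = 97.6828

Final: 97.6828


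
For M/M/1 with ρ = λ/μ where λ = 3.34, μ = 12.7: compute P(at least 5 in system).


ρ = 3.34/12.7 = 0.2630
P(N ≥ n) = ρ^n = 0.2630^5 = 0.001258

Final: 0.001258


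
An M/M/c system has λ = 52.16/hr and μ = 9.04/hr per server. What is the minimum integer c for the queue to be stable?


Stability requires cμ > λ ⇔ c > λ/μ.
λ/μ = 52.16/9.04 = 5.7699
Minimum integer c = ⌊5.7699⌋ + 1 = 6
Check: 6·9.04 = 54.24 > 52.16, while 5·9.04 = 45.20 ≤ 52.16

Final: 6 servers


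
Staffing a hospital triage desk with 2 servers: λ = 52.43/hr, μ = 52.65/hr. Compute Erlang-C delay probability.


a = λ/μ = 0.9958; ρ = a/2 = 0.4979
P₀ = 0.335193 (from M/M/c formula)
C(c,a) = [a^c/(c!(1−ρ))]·P₀ = [0.99166/(2·0.5021)]·0.335193
= 0.98753·0.335193 = 0.331015

Final: 0.331015


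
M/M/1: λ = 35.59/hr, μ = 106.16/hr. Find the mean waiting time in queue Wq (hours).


ρ = 35.59/106.16 = 0.3352
Wq = ρ/(μ−λ) = 0.3352/(106.16 − 35.59) = 0.3352/70.57 = 0.004751 hr

Final: 0.004751 hr


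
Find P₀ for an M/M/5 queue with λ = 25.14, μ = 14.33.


a = λ/μ = 25.14/14.33 = 1.7544; ρ = a/c = 0.3509
Σ_{k=0}^{4} a^k/k! (terms k=0..4) = 1.00000 + 1.75436 + 1.53889 + 0.89992 + 0.39470 = 5.58788
Tail: a^5/(5!(1−ρ)) = 16.61864/(120·0.6491) = 0.21335
P₀ = 1/(5.58788 + 0.21335) = 1/5.80122 = 0.172377

Final: 0.172377


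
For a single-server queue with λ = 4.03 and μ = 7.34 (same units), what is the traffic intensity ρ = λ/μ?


ρ = λ/μ = 4.03/7.34 = 0.5490

Final: 0.5490


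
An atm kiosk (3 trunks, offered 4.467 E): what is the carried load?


B(3,4.467) = 0.490293 (Erlang-B)
Carried load = a(1 − B) = 4.467·(1 − 0.490293) = 4.467·0.509707 = 2.2769 E

Final: 2.2769 Erlangs


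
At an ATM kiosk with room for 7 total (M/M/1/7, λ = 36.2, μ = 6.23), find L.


ρ = 36.2/6.23 = 5.8106
L = ρ[1 − (K+1)ρ^K + Kρ^(K+1)] / [(1−ρ)(1−ρ^(K+1))]
Numerator: 5.8106·(1 − 8·223637.004829 + 7·1299463.816180) = 42458890.950497
Denominator: (-4.8106)·(-1299462.816180) = 6251187.897418
L = 42458890.950497/6251187.897418 = 6.7921

Final: 6.7921


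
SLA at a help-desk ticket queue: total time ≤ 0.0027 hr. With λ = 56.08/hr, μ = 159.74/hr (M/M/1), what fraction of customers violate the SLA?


W ~ Exponential(μ−λ) for M/M/1.
μ − λ = 159.74 − 56.08 = 103.6600
P(W > t) = e^{−(μ−λ)t} = e^{−0.2799} = 0.755873

Final: 0.755873


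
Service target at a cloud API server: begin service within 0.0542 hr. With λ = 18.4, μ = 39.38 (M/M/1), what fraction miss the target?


ρ = 18.4/39.38 = 0.4672
P(Wq > t) = ρ·e^{−(μ−λ)t} = 0.4672·e^{−1.1371}
= 0.4672·0.320743 = 0.149865

Final: 0.149865


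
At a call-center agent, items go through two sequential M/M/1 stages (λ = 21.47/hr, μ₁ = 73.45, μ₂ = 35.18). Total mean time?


Each node sees arrival rate λ = 21.47/hr (tandem ⇒ throughput preserved).
W₁ = 1/(μ₁−λ) = 1/(73.45−21.47) = 0.01924 hr
W₂ = 1/(μ₂−λ) = 1/(35.18−21.47) = 0.07294 hr
W_total = W₁ + W₂ = 0.01924 + 0.07294 = 0.09218 hr

Final: 0.09218 hr


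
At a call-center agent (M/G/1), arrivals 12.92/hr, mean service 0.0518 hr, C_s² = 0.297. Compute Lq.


ρ = λ·E[S] = 12.92·0.0518 = 0.6693
Lq = ρ²(1+C_s²)/(2(1−ρ)) = 0.4479·(1+0.297)/(2·0.3307)
= 0.4479·1.2970/0.6615 = 0.87822

Final: 0.87822


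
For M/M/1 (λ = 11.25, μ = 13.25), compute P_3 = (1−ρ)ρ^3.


ρ = 11.25/13.25 = 0.8491
P_n = (1−ρ)·ρ^n = (1 − 0.8491)·0.8491^3 = 0.1509·0.612082 = 0.092390

Final: 0.092390


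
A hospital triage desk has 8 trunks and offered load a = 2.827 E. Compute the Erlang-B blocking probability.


B(c,a) = (a^c/c!) / Σ_{k=0}^{c} a^k/k!
a^8/8! = 0.101178
Σ terms (k=0..8): 1.00000 + 2.82700 + 3.99596 + 3.76553 + 2.66129 + 1.50469 + 0.70896 + 0.28632 + 0.10118 = 16.850934
B = 0.101178/16.850934 = 0.006004

Final: 0.006004


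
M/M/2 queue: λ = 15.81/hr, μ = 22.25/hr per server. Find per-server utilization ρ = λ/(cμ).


ρ = λ/(cμ) = 15.81/(2·22.25) = 15.81/44.50 = 0.3553

Final: 0.3553


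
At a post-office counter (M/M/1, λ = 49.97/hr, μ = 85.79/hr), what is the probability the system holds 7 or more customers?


ρ = 49.97/85.79 = 0.5825
P(N ≥ n) = ρ^n = 0.5825^7 = 0.022746

Final: 0.022746


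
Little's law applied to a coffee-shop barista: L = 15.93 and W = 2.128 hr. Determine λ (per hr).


λ = L/W = 15.93/2.128 = 7.4859 /hr

Final: 7.4859 /hr


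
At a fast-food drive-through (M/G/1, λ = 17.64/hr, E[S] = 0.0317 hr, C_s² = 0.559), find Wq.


ρ = λ·E[S] = 17.64·0.0317 = 0.5592
E[S²] = E[S]²(1+C_s²) = 0.0317²·(1+0.559) = 0.001567
Wq = λ·E[S²]/(2(1−ρ)) = 17.64·0.001567/(2·0.4408) = 0.03135 hr

Final: 0.03135 hr


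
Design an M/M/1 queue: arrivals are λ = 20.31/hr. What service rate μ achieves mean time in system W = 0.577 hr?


W = 1/(μ−λ) ⇒ μ − λ = 1/W = 1/0.577 = 1.7331
μ = λ + 1/W = 20.31 + 1.7331 = 22.0431 per hr

Final: 22.0431 /hr


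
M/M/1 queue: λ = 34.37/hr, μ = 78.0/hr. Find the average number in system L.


ρ = λ/μ = 34.37/78.0 = 0.4406
L = ρ/(1−ρ) = 0.4406/(1 − 0.4406) = 0.4406/0.5594 = 0.7878

Final: 0.7878


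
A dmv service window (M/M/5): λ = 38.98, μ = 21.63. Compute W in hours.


a = 1.8021; ρ = 0.3604; P₀ = 0.164243
Lq = P₀·a^c·ρ/(c!(1−ρ)²) = 0.02292
Wq = Lq/λ = 0.02292/38.98 = 0.0005881 hr
W = Wq + 1/μ = 0.0005881 + 0.04623 = 0.04682 hr

Final: 0.04682 hr


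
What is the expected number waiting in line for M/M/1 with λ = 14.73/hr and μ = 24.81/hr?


ρ = 14.73/24.81 = 0.5937
Lq = ρ²/(1−ρ) = 0.3525/0.4063 = 0.8676

Final: 0.8676


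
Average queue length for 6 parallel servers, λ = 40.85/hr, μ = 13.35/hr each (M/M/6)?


a = λ/μ = 3.0599; ρ = a/6 = 0.5100
P₀ = 0.046016
Lq = P₀·a^c·ρ / (c!·(1−ρ)²) = 0.046016·820.85183·0.5100/(720·0.24011)
= 0.11143

Final: 0.11143


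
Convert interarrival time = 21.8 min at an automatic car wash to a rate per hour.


λ = 1/(interarrival time) in consistent units.
1 hour = 60 min, so λ = 60/21.8 = 2.7523 per hour

Final: 2.7523 /hr


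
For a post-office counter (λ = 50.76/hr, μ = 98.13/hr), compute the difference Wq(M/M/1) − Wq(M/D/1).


ρ = 50.76/98.13 = 0.5173
Wq(M/M/1) = ρ/(μ−λ) = 0.5173/47.37 = 0.01092 hr
Wq(M/D/1) = ρ/(2(μ−λ)) = 0.005460 hr
Savings = 0.01092 − 0.005460 = 0.005460 hr

Final: 0.005460 hr


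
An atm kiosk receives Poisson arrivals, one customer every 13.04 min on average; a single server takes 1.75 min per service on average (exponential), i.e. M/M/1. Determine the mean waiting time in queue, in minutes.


λ = 60/13.04 = 4.6012 /hr
μ = 60/1.75 = 34.2857 /hr
ρ = λ/μ = 4.6012/34.2857 = 0.1342
Wq = ρ/(μ−λ) = 0.1342/(34.2857−4.6012) = 0.004521 hr
In minutes: 0.004521·60 = 0.2713 min

Final: 0.2713 min


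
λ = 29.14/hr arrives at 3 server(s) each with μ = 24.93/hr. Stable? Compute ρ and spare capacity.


Total capacity cμ = 3·24.93 = 74.79/hr
ρ = λ/(cμ) = 29.14/74.79 = 0.3896
Stable ⇔ ρ < 1: YES
Spare capacity = cμ − λ = 74.79 − 29.14 = 45.65/hr

Final: ρ = 0.3896; stable; margin = 45.65/hr


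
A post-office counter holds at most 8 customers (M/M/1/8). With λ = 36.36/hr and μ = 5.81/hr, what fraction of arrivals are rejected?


ρ = λ/μ = 36.36/5.81 = 6.2582
P_K = (1−ρ)ρ^K/(1−ρ^(K+1)) = (-5.2582·2352783.345392)/(1 − 14724131.228648)
= -12371347.883256/-14724130.228648 = 0.840209

Final: 0.840209


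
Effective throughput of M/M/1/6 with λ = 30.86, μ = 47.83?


ρ = 0.6452; P_K = (1−ρ)ρ^6/(1−ρ^7) = 0.026844
λ_eff = λ(1 − P_K) = 30.86·(1 − 0.026844) = 30.86·0.973156 = 30.0316 /hr

Final: 30.0316 /hr


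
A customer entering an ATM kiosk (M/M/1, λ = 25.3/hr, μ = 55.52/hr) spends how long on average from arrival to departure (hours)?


W = 1/(μ−λ) = 1/(55.52 − 25.3) = 1/30.22 = 0.03309 hr

Final: 0.03309 hr


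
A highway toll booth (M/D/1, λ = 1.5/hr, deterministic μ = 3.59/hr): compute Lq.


ρ = 1.5/3.59 = 0.4178
M/D/1: Lq = ρ²/(2(1−ρ)) = 0.1746/(2·0.5822) = 0.14994

Final: 0.14994


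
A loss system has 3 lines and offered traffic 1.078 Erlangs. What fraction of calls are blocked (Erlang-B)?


B(c,a) = (a^c/c!) / Σ_{k=0}^{c} a^k/k!
a^3/3! = 0.208788
Σ terms (k=0..3): 1.00000 + 1.07800 + 0.58104 + 0.20879 = 2.867830
B = 0.208788/2.867830 = 0.072803

Final: 0.072803


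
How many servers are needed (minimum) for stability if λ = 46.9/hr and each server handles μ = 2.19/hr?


Stability requires cμ > λ ⇔ c > λ/μ.
λ/μ = 46.9/2.19 = 21.4155
Minimum integer c = ⌊21.4155⌋ + 1 = 22
Check: 22·2.19 = 48.18 > 46.9, while 21·2.19 = 45.99 ≤ 46.9

Final: 22 servers


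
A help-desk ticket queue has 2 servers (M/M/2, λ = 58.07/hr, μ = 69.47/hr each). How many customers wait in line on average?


a = λ/μ = 0.8359; ρ = a/2 = 0.4180
P₀ = 0.410487
Lq = P₀·a^c·ρ / (c!·(1−ρ)²) = 0.410487·0.69873·0.4180/(2·0.33878)
= 0.17692

Final: 0.17692


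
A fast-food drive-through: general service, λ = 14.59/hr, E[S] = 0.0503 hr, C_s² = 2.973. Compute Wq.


ρ = λ·E[S] = 14.59·0.0503 = 0.7339
E[S²] = E[S]²(1+C_s²) = 0.0503²·(1+2.973) = 0.010052
Wq = λ·E[S²]/(2(1−ρ)) = 14.59·0.010052/(2·0.2661) = 0.27555 hr

Final: 0.27555 hr


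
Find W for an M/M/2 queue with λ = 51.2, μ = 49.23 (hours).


a = 1.0400; ρ = 0.5200; P₀ = 0.315782
Lq = P₀·a^c·ρ/(c!(1−ρ)²) = 0.38546
Wq = Lq/λ = 0.38546/51.2 = 0.007529 hr
W = Wq + 1/μ = 0.007529 + 0.02031 = 0.02784 hr

Final: 0.02784 hr


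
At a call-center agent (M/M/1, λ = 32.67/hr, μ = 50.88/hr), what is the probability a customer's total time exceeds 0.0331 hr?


W ~ Exponential(μ−λ) for M/M/1.
μ − λ = 50.88 − 32.67 = 18.2100
P(W > t) = e^{−(μ−λ)t} = e^{−0.6028} = 0.547304

Final: 0.547304


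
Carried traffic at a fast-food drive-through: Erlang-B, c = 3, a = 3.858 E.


B(3,3.858) = 0.437597 (Erlang-B)
Carried load = a(1 − B) = 3.858·(1 − 0.437597) = 3.858·0.562403 = 2.1697 E

Final: 2.1697 Erlangs


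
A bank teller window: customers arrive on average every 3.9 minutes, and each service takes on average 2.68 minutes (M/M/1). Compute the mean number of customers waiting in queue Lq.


λ = 60/3.9 = 15.3846 /hr
μ = 60/2.68 = 22.3881 /hr
ρ = λ/μ = 15.3846/22.3881 = 0.6872
Lq = ρ²/(1−ρ) = 0.4722/0.3128 = 1.5095

Final: 1.5095


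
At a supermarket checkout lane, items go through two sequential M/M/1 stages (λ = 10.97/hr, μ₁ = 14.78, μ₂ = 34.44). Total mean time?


Each node sees arrival rate λ = 10.97/hr (tandem ⇒ throughput preserved).
W₁ = 1/(μ₁−λ) = 1/(14.78−10.97) = 0.26247 hr
W₂ = 1/(μ₂−λ) = 1/(34.44−10.97) = 0.04261 hr
W_total = W₁ + W₂ = 0.26247 + 0.04261 = 0.30507 hr

Final: 0.30507 hr
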